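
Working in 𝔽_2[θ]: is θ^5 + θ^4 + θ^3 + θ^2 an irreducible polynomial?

Write m(θ) = θ^5 + θ^4 + θ^3 + θ^2.
Check for roots in 𝔽_2: m(0) = 0 → root; m(1) = 0 → root.
m(0) = 0, so (θ) divides m(θ); m is reducible.

No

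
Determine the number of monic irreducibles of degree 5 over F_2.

By the necklace-counting formula, N_2(5) = (1/5) Σ_{d|5} μ(5/d)·2^d.
Divisors of 5: 1, 5; μ(5/d) for each: -1, 1.
Σ = − 2^1 + 2^5 = 30.
N = 30/5 = 6.

6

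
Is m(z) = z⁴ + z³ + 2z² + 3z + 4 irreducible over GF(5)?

Check for roots in GF(5): m(0) = 4; m(1) = 1; m(2) = 2; m(3) = 4; m(4) = 3.
No roots, so no linear factors.
Degree-2 irreducible divisors: test the 10 monic irreducibles of degree 2 over GF(5).
None of them divide m (all give nonzero remainder).
No irreducible factor of degree ≤ 2 exists, so m is irreducible over GF(5).

Yes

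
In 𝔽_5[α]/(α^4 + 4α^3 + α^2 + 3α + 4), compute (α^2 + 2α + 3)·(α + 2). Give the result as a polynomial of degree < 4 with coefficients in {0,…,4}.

α^3 + 4α^2 + 2α + 1

Multiply in 𝔽_5[α]: (α^2 + 2α + 3)·(α + 2) = α^3 + 4α^2 + 2α + 1.
Reduced: α^3 + 4α^2 + 2α + 1.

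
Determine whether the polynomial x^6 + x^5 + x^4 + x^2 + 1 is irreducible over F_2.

Write P(x) = x^6 + x^5 + x^4 + x^2 + 1.
Check for roots in F_2: P(0) = 1; P(1) = 1.
No roots, so no linear factors.
Monic irreducibles of degree 2 over GF(2): x^2 + x + 1.
None of them divide P (all give nonzero remainder).
Monic irreducibles of degree 3 over GF(2): x^3 + x + 1, x^3 + x^2 + 1.
None of them divide P (all give nonzero remainder).
No irreducible factor of degree ≤ 3 exists, so P is irreducible over GF(2).

Yes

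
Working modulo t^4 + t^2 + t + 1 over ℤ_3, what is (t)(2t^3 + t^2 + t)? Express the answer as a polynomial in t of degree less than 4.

t^3 + 2t^2 + t + 1

Multiply in ℤ_3[t]: (t)·(2t^3 + t^2 + t) = 2t^4 + t^3 + t^2.
Reduce using t^4 ≡ 2t^2 + 2t + 2 (mod t^4 + t^2 + t + 1).
Reduced: t^3 + 2t^2 + t + 1.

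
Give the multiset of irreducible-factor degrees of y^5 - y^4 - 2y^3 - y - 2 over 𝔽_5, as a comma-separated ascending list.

1, 2, 2

Write g(y) = y^5 - y^4 - 2y^3 - y - 2.
Roots in 𝔽_5: g(0) = 3; g(1) = 0 → root; g(2) = 1; g(3) = 3; g(4) = 4.
Linear factors from roots: (y - 1).
Complete factorization: g(y) = (y - 1)·(y^2 + 2y - 1)·(y^2 - 2y - 2).
Factor degrees with multiplicity: 1 + 2 + 2 = 5.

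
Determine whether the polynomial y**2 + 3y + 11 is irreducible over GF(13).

No

Write m(y) = y**2 + 3y + 11.
Check each element of GF(13) for a root: m(0)=11, m(1)=2, m(2)=8, m(3)=3, m(4)=0, m(5)=12, m(6)=0, m(7)=3, m(8)=8, m(9)=2, m(10)=11, m(11)=9, m(12)=9.
m(4) = 0, so (y − 4) divides m(y); m is reducible.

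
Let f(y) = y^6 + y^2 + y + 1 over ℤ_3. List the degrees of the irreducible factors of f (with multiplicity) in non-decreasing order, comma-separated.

Roots in ℤ_3: f(0) = 1; f(1) = 1; f(2) = 2.
Complete factorization: f(y) = (y^6 + y^2 + y + 1).
Factor degrees with multiplicity: 6 = 6.

6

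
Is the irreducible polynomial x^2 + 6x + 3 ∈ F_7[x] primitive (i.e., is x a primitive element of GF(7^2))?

Yes

Write f(x) = x^2 + 6x + 3.
|GF(7^2)^×| = 7^2 − 1 = 48. Prime factorization: 48 = 2^4·3.
f is primitive ⇔ x has order 48 in GF(7)[x]/(f), i.e. x^(48/q) ≠ 1 for each prime q | 48.
x^(24) mod f = 6.
x^(16) mod f = 2.
None equal 1, so x has full order 48; f is primitive.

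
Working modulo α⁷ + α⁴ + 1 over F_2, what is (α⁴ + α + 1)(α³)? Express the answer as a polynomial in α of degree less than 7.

α^3 + 1

Multiply in F_2[α]: (α⁴ + α + 1)·(α³) = α⁷ + α⁴ + α³.
Reduce using α⁷ ≡ α⁴ + 1 (mod α⁷ + α⁴ + 1).
Reduced: α³ + 1.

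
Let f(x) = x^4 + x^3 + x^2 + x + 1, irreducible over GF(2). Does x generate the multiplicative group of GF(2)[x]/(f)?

No

|GF(2^4)^×| = 2^4 − 1 = 15. Prime factorization: 15 = 3·5.
f is primitive ⇔ x has order 15 in GF(2)[x]/(f), i.e. x^(15/q) ≠ 1 for each prime q | 15.
x^(5) mod f = 1
x^(3) mod f = x^3.
Since x^(5) = 1, the order of x divides 5 < 15; not primitive.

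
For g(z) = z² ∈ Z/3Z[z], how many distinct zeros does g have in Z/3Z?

1

Evaluate at each of the 3 elements of Z/3Z:
g(0) = 0 → root; g(1) = 1; g(2) = 1.
Roots: {0}.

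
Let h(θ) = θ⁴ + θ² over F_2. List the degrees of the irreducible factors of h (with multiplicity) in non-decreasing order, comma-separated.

Roots in F_2: h(0) = 0 → root; h(1) = 0 → root.
Linear factors from roots: (θ), (θ + 1).
Complete factorization: h(θ) = (θ)^2·(θ + 1)^2.
Factor degrees with multiplicity: 1 + 1 + 1 + 1 = 4.

1, 1, 1, 1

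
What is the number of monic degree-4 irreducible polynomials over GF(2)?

3

Gauss's count: N_{2}(4) = (1/4) Σ_{d|4} μ(4/d)·2^d.
Divisors of 4: 1, 2, 4; μ(4/d) for each: 0, -1, 1.
Σ = − 2^2 + 2^4 = 12.
N = 12/4 = 3.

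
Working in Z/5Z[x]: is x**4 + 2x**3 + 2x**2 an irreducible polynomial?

No

Write m(x) = x**4 + 2x**3 + 2x**2.
Check for roots in Z/5Z: m(0) = 0 → root; m(1) = 0 → root; m(2) = 0 → root; m(3) = 3; m(4) = 1.
m(0) = 0, so (x) divides m(x); m is reducible.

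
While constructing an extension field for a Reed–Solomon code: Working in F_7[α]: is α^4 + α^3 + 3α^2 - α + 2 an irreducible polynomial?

Yes

Write m(α) = α^4 + α^3 + 3α^2 - α + 2.
Check for roots in F_7: m(0) = 2; m(1) = 6; m(2) = 1; m(3) = 1; m(4) = 2; m(5) = 3; m(6) = 6.
No roots, so no linear factors.
Degree-2 irreducible divisors: test the 21 monic irreducibles of degree 2 over GF(7).
None of them divide m (all give nonzero remainder).
No irreducible factor of degree ≤ 2 exists, so m is irreducible over GF(7).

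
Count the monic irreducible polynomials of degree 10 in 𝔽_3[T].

Gauss's count: N_{3}(10) = (1/10) Σ_{d|10} μ(10/d)·3^d.
Divisors of 10: 1, 2, 5, 10; μ(10/d) for each: 1, -1, -1, 1.
Σ = 3^1 − 3^2 − 3^5 + 3^10 = 58800.
N = 58800/10 = 5880.

5880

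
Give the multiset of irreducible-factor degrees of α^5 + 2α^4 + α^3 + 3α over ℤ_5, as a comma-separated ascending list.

Write f(α) = α^5 + 2α^4 + α^3 + 3α.
Roots in ℤ_5: f(0) = 0 → root; f(1) = 2; f(2) = 3; f(3) = 1; f(4) = 2.
Linear factors from roots: (α).
Complete factorization: f(α) = (α)·(α^2 + 3α + 3)·(α^2 + 4α + 1).
Factor degrees with multiplicity: 1 + 2 + 2 = 5.

1, 2, 2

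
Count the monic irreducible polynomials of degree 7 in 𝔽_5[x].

Gauss's count: N_{5}(7) = (1/7) Σ_{d|7} μ(7/d)·5^d.
Divisors of 7: 1, 7; μ(7/d) for each: -1, 1.
Σ = − 5^1 + 5^7 = 78120.
N = 78120/7 = 11160.

11160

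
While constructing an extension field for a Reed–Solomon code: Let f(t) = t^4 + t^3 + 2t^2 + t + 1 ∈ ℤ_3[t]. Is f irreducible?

No

Check for roots in ℤ_3: f(0) = 1; f(1) = 0 → root; f(2) = 2.
f(1) = 0, so (t − 1) divides f(t); f is reducible.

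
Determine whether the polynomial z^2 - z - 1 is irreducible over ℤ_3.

Yes

Write m(z) = z^2 - z - 1.
Check for roots in ℤ_3: m(0) = 2; m(1) = 2; m(2) = 1.
No roots. A degree-2 polynomial over a field with no linear factor is irreducible.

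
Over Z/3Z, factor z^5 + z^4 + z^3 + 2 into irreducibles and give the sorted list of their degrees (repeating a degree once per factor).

Write f(z) = z^5 + z^4 + z^3 + 2.
Roots in Z/3Z: f(0) = 2; f(1) = 2; f(2) = 1.
Complete factorization: f(z) = (z^2 + 1)·(z^3 + z^2 + 2).
Factor degrees with multiplicity: 2 + 3 = 5.

2, 3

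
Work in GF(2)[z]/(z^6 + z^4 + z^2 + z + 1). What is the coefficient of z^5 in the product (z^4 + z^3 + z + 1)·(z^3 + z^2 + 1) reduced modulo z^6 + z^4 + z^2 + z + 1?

0

Multiply in GF(2)[z]: (z^4 + z^3 + z + 1)·(z^3 + z^2 + 1) = z^7 + z^5 + z^3 + z^2 + z + 1.
Reduce using z^6 ≡ z^4 + z^2 + z + 1 (mod z^6 + z^4 + z^2 + z + 1).
Reduced: 1.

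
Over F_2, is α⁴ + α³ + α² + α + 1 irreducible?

Write g(α) = α⁴ + α³ + α² + α + 1.
Check for roots in F_2: g(0) = 1; g(1) = 1.
No roots, so no linear factors.
Monic irreducibles of degree 2 over GF(2): α² + α + 1.
None of them divide g (all give nonzero remainder).
No irreducible factor of degree ≤ 2 exists, so g is irreducible over GF(2).

Yes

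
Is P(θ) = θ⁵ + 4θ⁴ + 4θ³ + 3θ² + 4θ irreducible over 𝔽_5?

Check for roots in 𝔽_5: P(0) = 0 → root; P(1) = 1; P(2) = 3; P(3) = 4; P(4) = 3.
P(0) = 0, so (θ) divides P(θ); P is reducible.

No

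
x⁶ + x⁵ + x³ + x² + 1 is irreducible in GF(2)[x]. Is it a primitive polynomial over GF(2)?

Write f(x) = x⁶ + x⁵ + x³ + x² + 1.
|GF(2^6)^×| = 2^6 − 1 = 63. Prime factorization: 63 = 3^2·7.
f is primitive ⇔ x has order 63 in GF(2)[x]/(f), i.e. x^(63/q) ≠ 1 for each prime q | 63.
x^(21) mod f = x⁴ + x² + x + 1.
x^(9) mod f = x² + x.
None equal 1, so x has full order 63; f is primitive.

Yes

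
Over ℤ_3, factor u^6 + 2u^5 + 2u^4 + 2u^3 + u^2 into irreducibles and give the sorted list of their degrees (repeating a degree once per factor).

Write h(u) = u^6 + 2u^5 + 2u^4 + 2u^3 + u^2.
Roots in ℤ_3: h(0) = 0 → root; h(1) = 2; h(2) = 0 → root.
Linear factors from roots: (u), (u + 1).
Complete factorization: h(u) = (u)^2·(u + 1)^2·(u^2 + 1).
Factor degrees with multiplicity: 1 + 1 + 1 + 1 + 2 = 6.

1, 1, 1, 1, 2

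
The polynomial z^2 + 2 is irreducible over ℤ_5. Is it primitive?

Write f(z) = z^2 + 2.
|GF(5^2)^×| = 5^2 − 1 = 24. Prime factorization: 24 = 2^3·3.
f is primitive ⇔ z has order 24 in GF(5)[z]/(f), i.e. z^(24/q) ≠ 1 for each prime q | 24.
z^(12) mod f = 4.
z^(8) mod f = 1
Since z^(8) = 1, the order of z divides 8 < 24; not primitive.

No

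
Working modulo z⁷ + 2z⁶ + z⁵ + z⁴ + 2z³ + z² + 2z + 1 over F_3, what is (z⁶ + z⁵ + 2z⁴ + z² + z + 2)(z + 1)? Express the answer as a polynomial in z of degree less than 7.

Multiply in F_3[z]: (z⁶ + z⁵ + 2z⁴ + z² + z + 2)·(z + 1) = z⁷ + 2z⁶ + 2z⁴ + z³ + 2z² + 2.
Reduce using z⁷ ≡ z⁶ + 2z⁵ + 2z⁴ + z³ + 2z² + z + 2 (mod z⁷ + 2z⁶ + z⁵ + z⁴ + 2z³ + z² + 2z + 1).
Reduced: 2z⁵ + z⁴ + 2z³ + z² + z + 1.

2z^5 + z^4 + 2z^3 + z^2 + z + 1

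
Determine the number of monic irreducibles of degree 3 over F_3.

8

Gauss's count: N_{3}(3) = (1/3) Σ_{d|3} μ(3/d)·3^d.
Divisors of 3: 1, 3; μ(3/d) for each: -1, 1.
Σ = − 3^1 + 3^3 = 24.
N = 24/3 = 8.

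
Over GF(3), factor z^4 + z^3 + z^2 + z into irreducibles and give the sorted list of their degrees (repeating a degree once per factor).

Write f(z) = z^4 + z^3 + z^2 + z.
Roots in GF(3): f(0) = 0 → root; f(1) = 1; f(2) = 0 → root.
Linear factors from roots: (z), (z + 1).
Complete factorization: f(z) = (z)·(z + 1)·(z^2 + 1).
Factor degrees with multiplicity: 1 + 1 + 2 = 4.

1, 1, 2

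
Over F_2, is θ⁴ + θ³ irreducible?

No

Write m(θ) = θ⁴ + θ³.
Check for roots in F_2: m(0) = 0 → root; m(1) = 0 → root.
m(0) = 0, so (θ) divides m(θ); m is reducible.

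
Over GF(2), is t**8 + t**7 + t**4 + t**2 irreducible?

No

Write f(t) = t**8 + t**7 + t**4 + t**2.
Check for roots in GF(2): f(0) = 0 → root; f(1) = 0 → root.
f(0) = 0, so (t) divides f(t); f is reducible.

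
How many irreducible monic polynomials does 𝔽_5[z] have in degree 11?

The number of monic irreducibles of degree 11 over GF(5) is (1/11)·Σ_{d∣11} μ(11/d) 5^d.
Divisors of 11: 1, 11; μ(11/d) for each: -1, 1.
Σ = − 5^1 + 5^11 = 48828120.
N = 48828120/11 = 4438920.

4438920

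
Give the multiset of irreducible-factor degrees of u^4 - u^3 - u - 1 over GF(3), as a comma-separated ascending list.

2, 2

Write h(u) = u^4 - u^3 - u - 1.
Roots in GF(3): h(0) = 2; h(1) = 1; h(2) = 2.
Complete factorization: h(u) = (u^2 + 1)·(u^2 - u - 1).
Factor degrees with multiplicity: 2 + 2 = 4.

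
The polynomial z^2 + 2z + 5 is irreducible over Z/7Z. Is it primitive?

Write f(z) = z^2 + 2z + 5.
|GF(7^2)^×| = 7^2 − 1 = 48. Prime factorization: 48 = 2^4·3.
f is primitive ⇔ z has order 48 in GF(7)[z]/(f), i.e. z^(48/q) ≠ 1 for each prime q | 48.
z^(24) mod f = 6.
z^(16) mod f = 4.
None equal 1, so z has full order 48; f is primitive.

Yes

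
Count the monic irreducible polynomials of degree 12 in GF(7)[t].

1153430600

By the necklace-counting formula, N_7(12) = (1/12) Σ_{d|12} μ(12/d)·7^d.
Divisors of 12: 1, 2, 3, 4, 6, 12; μ(12/d) for each: 0, 1, 0, -1, -1, 1.
Σ = 7^2 − 7^4 − 7^6 + 7^12 = 13841167200.
N = 13841167200/12 = 1153430600.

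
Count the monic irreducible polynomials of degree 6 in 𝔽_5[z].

The number of monic irreducibles of degree 6 over GF(5) is (1/6)·Σ_{d∣6} μ(6/d) 5^d.
Divisors of 6: 1, 2, 3, 6; μ(6/d) for each: 1, -1, -1, 1.
Σ = 5^1 − 5^2 − 5^3 + 5^6 = 15480.
N = 15480/6 = 2580.

2580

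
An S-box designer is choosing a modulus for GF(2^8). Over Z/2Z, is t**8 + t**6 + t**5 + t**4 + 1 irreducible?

Yes

Write h(t) = t**8 + t**6 + t**5 + t**4 + 1.
Check for roots in Z/2Z: h(0) = 1; h(1) = 1.
No roots, so no linear factors.
Monic irreducibles of degree 2 over GF(2): t**2 + t + 1.
None of them divide h (all give nonzero remainder).
Monic irreducibles of degree 3 over GF(2): t**3 + t + 1, t**3 + t**2 + 1.
None of them divide h (all give nonzero remainder).
Monic irreducibles of degree 4 over GF(2): t**4 + t + 1, t**4 + t**3 + 1, t**4 + t**3 + t**2 + t + 1.
None of them divide h (all give nonzero remainder).
No irreducible factor of degree ≤ 4 exists, so h is irreducible over GF(2).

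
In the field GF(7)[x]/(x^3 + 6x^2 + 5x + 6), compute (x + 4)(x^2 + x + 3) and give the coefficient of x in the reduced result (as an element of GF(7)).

2

Multiply in GF(7)[x]: (x + 4)·(x^2 + x + 3) = x^3 + 5x^2 + 5.
Reduce using x^3 ≡ x^2 + 2x + 1 (mod x^3 + 6x^2 + 5x + 6).
Reduced: 6x^2 + 2x + 6.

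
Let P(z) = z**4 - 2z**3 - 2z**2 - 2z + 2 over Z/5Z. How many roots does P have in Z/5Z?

3

Evaluate at each of the 5 elements of Z/5Z:
P(0) = 2; P(1) = 2; P(2) = 0 → root; P(3) = 0 → root; P(4) = 0 → root.
Roots: {2, 3, 4}.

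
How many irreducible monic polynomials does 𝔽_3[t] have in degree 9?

2184

The number of monic irreducibles of degree 9 over GF(3) is (1/9)·Σ_{d∣9} μ(9/d) 3^d.
Divisors of 9: 1, 3, 9; μ(9/d) for each: 0, -1, 1.
Σ = − 3^3 + 3^9 = 19656.
N = 19656/9 = 2184.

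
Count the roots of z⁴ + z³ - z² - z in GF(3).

Write g(z) = z⁴ + z³ - z² - z.
Evaluate at each of the 3 elements of GF(3):
g(0) = 0 → root; g(1) = 0 → root; g(2) = 0 → root.
Roots: {0, 1, 2}.

3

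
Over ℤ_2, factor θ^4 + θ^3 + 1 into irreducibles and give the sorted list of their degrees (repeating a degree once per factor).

Write h(θ) = θ^4 + θ^3 + 1.
Roots in ℤ_2: h(0) = 1; h(1) = 1.
Complete factorization: h(θ) = (θ^4 + θ^3 + 1).
Factor degrees with multiplicity: 4 = 4.

4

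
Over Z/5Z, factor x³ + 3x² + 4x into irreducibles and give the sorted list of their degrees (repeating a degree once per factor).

1, 2

Write f(x) = x³ + 3x² + 4x.
Roots in Z/5Z: f(0) = 0 → root; f(1) = 3; f(2) = 3; f(3) = 1; f(4) = 3.
Linear factors from roots: (x).
Complete factorization: f(x) = (x)·(x² + 3x + 4).
Factor degrees with multiplicity: 1 + 2 = 3.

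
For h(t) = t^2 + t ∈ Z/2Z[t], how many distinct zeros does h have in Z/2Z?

2

Evaluate at each of the 2 elements of Z/2Z:
h(0) = 0 → root; h(1) = 0 → root.
Roots: {0, 1}.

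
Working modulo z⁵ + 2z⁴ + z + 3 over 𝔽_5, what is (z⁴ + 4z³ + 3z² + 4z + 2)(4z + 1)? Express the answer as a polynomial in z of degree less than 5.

Multiply in 𝔽_5[z]: (z⁴ + 4z³ + 3z² + 4z + 2)·(4z + 1) = 4z⁵ + 2z⁴ + z³ + 4z² + 2z + 2.
Reduce using z⁵ ≡ 3z⁴ + 4z + 2 (mod z⁵ + 2z⁴ + z + 3).
Reduced: 4z⁴ + z³ + 4z² + 3z.

4z^4 + z^3 + 4z^2 + 3z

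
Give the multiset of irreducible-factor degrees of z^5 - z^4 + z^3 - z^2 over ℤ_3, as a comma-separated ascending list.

1, 1, 1, 2

Write f(z) = z^5 - z^4 + z^3 - z^2.
Roots in ℤ_3: f(0) = 0 → root; f(1) = 0 → root; f(2) = 2.
Linear factors from roots: (z), (z - 1).
Complete factorization: f(z) = (z - 1)·(z)^2·(z^2 + 1).
Factor degrees with multiplicity: 1 + 1 + 1 + 2 = 5.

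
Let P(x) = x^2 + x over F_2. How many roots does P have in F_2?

Evaluate at each of the 2 elements of F_2:
P(0) = 0 → root; P(1) = 0 → root.
Roots: {0, 1}.

2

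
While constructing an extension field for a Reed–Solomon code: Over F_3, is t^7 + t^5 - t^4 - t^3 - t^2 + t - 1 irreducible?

Write f(t) = t^7 + t^5 - t^4 - t^3 - t^2 + t - 1.
Check for roots in F_3: f(0) = 2; f(1) = 2; f(2) = 1.
No roots, so no linear factors.
Monic irreducibles of degree 2 over GF(3): t^2 + 1, t^2 + t - 1, t^2 - t - 1.
None of them divide f (all give nonzero remainder).
Degree-3 irreducible divisors: test the 8 monic irreducibles of degree 3 over GF(3).
None of them divide f (all give nonzero remainder).
No irreducible factor of degree ≤ 3 exists, so f is irreducible over GF(3).

Yes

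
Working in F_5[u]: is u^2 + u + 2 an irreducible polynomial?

Yes

Write f(u) = u^2 + u + 2.
Check for roots in F_5: f(0) = 2; f(1) = 4; f(2) = 3; f(3) = 4; f(4) = 2.
No roots. A degree-2 polynomial over a field with no linear factor is irreducible.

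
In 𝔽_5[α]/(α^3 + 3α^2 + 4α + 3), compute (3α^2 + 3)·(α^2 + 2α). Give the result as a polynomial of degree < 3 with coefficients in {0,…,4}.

Multiply in 𝔽_5[α]: (3α^2 + 3)·(α^2 + 2α) = 3α^4 + α^3 + 3α^2 + α.
Reduce using α^3 ≡ 2α^2 + α + 2 (mod α^3 + 3α^2 + 4α + 3).
Reduced: 4α + 4.

4α + 4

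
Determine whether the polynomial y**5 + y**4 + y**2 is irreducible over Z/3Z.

No

Write h(y) = y**5 + y**4 + y**2.
Check for roots in Z/3Z: h(0) = 0 → root; h(1) = 0 → root; h(2) = 1.
h(0) = 0, so (y) divides h(y); h is reducible.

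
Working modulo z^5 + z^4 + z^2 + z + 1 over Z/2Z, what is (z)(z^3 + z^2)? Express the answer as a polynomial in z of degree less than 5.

Multiply in Z/2Z[z]: (z)·(z^3 + z^2) = z^4 + z^3.
Reduced: z^4 + z^3.

z^4 + z^3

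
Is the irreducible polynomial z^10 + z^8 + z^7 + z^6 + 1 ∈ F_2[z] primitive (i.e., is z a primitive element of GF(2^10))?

No

Write f(z) = z^10 + z^8 + z^7 + z^6 + 1.
|GF(2^10)^×| = 2^10 − 1 = 1023. Prime factorization: 1023 = 3·11·31.
f is primitive ⇔ z has order 1023 in GF(2)[z]/(f), i.e. z^(1023/q) ≠ 1 for each prime q | 1023.
z^(341) mod f = 1
z^(93) mod f = z^5 + z^4 + 1.
z^(33) mod f = z^9 + z^7 + z^6 + z^3 + z^2 + z.
Since z^(341) = 1, the order of z divides 341 < 1023; not primitive.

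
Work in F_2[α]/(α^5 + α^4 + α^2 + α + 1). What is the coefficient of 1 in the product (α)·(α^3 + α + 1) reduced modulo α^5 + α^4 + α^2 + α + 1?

Multiply in F_2[α]: (α)·(α^3 + α + 1) = α^4 + α^2 + α.
Reduced: α^4 + α^2 + α.

0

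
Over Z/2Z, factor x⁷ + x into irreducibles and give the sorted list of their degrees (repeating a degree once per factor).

Write h(x) = x⁷ + x.
Roots in Z/2Z: h(0) = 0 → root; h(1) = 0 → root.
Linear factors from roots: (x), (x + 1).
Complete factorization: h(x) = (x)·(x + 1)^2·(x² + x + 1)^2.
Factor degrees with multiplicity: 1 + 1 + 1 + 2 + 2 = 7.

1, 1, 1, 2, 2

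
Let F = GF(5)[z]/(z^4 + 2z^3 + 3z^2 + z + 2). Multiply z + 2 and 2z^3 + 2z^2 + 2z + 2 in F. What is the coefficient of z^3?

2

Multiply in GF(5)[z]: (z + 2)·(2z^3 + 2z^2 + 2z + 2) = 2z^4 + z^3 + z^2 + z + 4.
Reduce using z^4 ≡ 3z^3 + 2z^2 + 4z + 3 (mod z^4 + 2z^3 + 3z^2 + z + 2).
Reduced: 2z^3 + 4z.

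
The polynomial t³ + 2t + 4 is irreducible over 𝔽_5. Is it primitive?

Write f(t) = t³ + 2t + 4.
|GF(5^3)^×| = 5^3 − 1 = 124. Prime factorization: 124 = 2^2·31.
f is primitive ⇔ t has order 124 in GF(5)[t]/(f), i.e. t^(124/q) ≠ 1 for each prime q | 124.
t^(62) mod f = 1
t^(4) mod f = 3t² + t.
Since t^(62) = 1, the order of t divides 62 < 124; not primitive.

No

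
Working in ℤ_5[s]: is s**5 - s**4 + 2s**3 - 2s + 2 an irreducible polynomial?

Write P(s) = s**5 - s**4 + 2s**3 - 2s + 2.
Check for roots in ℤ_5: P(0) = 2; P(1) = 2; P(2) = 0 → root; P(3) = 2; P(4) = 0 → root.
P(2) = 0, so (s − 2) divides P(s); P is reducible.

No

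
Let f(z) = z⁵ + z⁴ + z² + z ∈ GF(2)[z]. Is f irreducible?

No

Check for roots in GF(2): f(0) = 0 → root; f(1) = 0 → root.
f(0) = 0, so (z) divides f(z); f is reducible.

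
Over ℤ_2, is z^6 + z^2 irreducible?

Write h(z) = z^6 + z^2.
Check for roots in ℤ_2: h(0) = 0 → root; h(1) = 0 → root.
h(0) = 0, so (z) divides h(z); h is reducible.

No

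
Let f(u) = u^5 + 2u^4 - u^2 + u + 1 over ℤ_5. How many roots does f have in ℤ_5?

2

Evaluate at each of the 5 elements of ℤ_5:
f(0) = 1; f(1) = 4; f(2) = 3; f(3) = 0 → root; f(4) = 0 → root.
Roots: {3, 4}.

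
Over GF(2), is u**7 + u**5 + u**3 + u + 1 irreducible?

Yes

Write g(u) = u**7 + u**5 + u**3 + u + 1.
Check for roots in GF(2): g(0) = 1; g(1) = 1.
No roots, so no linear factors.
Monic irreducibles of degree 2 over GF(2): u**2 + u + 1.
None of them divide g (all give nonzero remainder).
Monic irreducibles of degree 3 over GF(2): u**3 + u + 1, u**3 + u**2 + 1.
None of them divide g (all give nonzero remainder).
No irreducible factor of degree ≤ 3 exists, so g is irreducible over GF(2).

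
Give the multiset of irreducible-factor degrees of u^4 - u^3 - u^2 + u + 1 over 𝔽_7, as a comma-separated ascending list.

Write h(u) = u^4 - u^3 - u^2 + u + 1.
Linear factors from roots: (u - 2), (u - 3).
Complete factorization: h(u) = (u - 3)·(u - 2)·(u^2 - 3u - 1).
Factor degrees with multiplicity: 1 + 1 + 2 = 4.

1, 1, 2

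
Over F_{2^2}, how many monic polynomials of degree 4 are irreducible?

The number of monic irreducibles of degree 4 over GF(4) is (1/4)·Σ_{d∣4} μ(4/d) 4^d.
Divisors of 4: 1, 2, 4; μ(4/d) for each: 0, -1, 1.
Σ = − 4^2 + 4^4 = 240.
N = 240/4 = 60.

60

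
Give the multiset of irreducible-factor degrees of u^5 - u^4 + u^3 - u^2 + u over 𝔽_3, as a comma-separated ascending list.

1, 4

Write h(u) = u^5 - u^4 + u^3 - u^2 + u.
Roots in 𝔽_3: h(0) = 0 → root; h(1) = 1; h(2) = 1.
Linear factors from roots: (u).
Complete factorization: h(u) = (u)·(u^4 - u^3 + u^2 - u + 1).
Factor degrees with multiplicity: 1 + 4 = 5.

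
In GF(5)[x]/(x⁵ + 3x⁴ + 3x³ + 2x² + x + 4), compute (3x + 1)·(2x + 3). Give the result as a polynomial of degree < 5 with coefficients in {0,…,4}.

Multiply in GF(5)[x]: (3x + 1)·(2x + 3) = x² + x + 3.
Reduced: x² + x + 3.

x^2 + x + 3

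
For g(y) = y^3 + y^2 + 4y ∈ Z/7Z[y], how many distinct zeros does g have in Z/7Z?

1

Evaluate at each of the 7 elements of Z/7Z:
g(0) = 0 → root; g(1) = 6; g(2) = 6; g(3) = 6; g(4) = 5; g(5) = 2; g(6) = 3.
Roots: {0}.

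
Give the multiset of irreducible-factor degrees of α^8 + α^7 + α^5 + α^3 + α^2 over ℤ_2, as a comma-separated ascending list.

1, 1, 2, 2, 2

Write g(α) = α^8 + α^7 + α^5 + α^3 + α^2.
Roots in ℤ_2: g(0) = 0 → root; g(1) = 1.
Linear factors from roots: (α).
Complete factorization: g(α) = (α)^2·(α^2 + α + 1)^3.
Factor degrees with multiplicity: 1 + 1 + 2 + 2 + 2 = 8.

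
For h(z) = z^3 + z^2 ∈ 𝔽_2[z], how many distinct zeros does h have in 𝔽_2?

2

Evaluate at each of the 2 elements of 𝔽_2:
h(0) = 0 → root; h(1) = 0 → root.
Roots: {0, 1}.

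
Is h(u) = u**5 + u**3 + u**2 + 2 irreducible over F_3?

Yes

Check for roots in F_3: h(0) = 2; h(1) = 2; h(2) = 1.
No roots, so no linear factors.
Monic irreducibles of degree 2 over GF(3): u**2 + 1, u**2 + u + 2, u**2 + 2u + 2.
None of them divide h (all give nonzero remainder).
No irreducible factor of degree ≤ 2 exists, so h is irreducible over GF(3).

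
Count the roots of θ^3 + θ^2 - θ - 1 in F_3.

2

Write g(θ) = θ^3 + θ^2 - θ - 1.
Evaluate at each of the 3 elements of F_3:
g(0) = 2; g(1) = 0 → root; g(2) = 0 → root.
Roots: {1, 2}.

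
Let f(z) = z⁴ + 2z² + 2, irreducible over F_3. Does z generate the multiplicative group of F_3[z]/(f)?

|GF(3^4)^×| = 3^4 − 1 = 80. Prime factorization: 80 = 2^4·5.
f is primitive ⇔ z has order 80 in GF(3)[z]/(f), i.e. z^(80/q) ≠ 1 for each prime q | 80.
z^(40) mod f = 2.
z^(16) mod f = 1
Since z^(16) = 1, the order of z divides 16 < 80; not primitive.

No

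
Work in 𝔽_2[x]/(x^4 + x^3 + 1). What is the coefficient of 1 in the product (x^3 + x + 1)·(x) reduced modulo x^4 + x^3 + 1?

1

Multiply in 𝔽_2[x]: (x^3 + x + 1)·(x) = x^4 + x^2 + x.
Reduce using x^4 ≡ x^3 + 1 (mod x^4 + x^3 + 1).
Reduced: x^3 + x^2 + x + 1.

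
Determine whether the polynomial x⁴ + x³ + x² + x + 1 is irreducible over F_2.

Write h(x) = x⁴ + x³ + x² + x + 1.
Check for roots in F_2: h(0) = 1; h(1) = 1.
No roots, so no linear factors.
Monic irreducibles of degree 2 over GF(2): x² + x + 1.
None of them divide h (all give nonzero remainder).
No irreducible factor of degree ≤ 2 exists, so h is irreducible over GF(2).

Yes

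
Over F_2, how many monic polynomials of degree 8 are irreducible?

30

By the necklace-counting formula, N_2(8) = (1/8) Σ_{d|8} μ(8/d)·2^d.
Divisors of 8: 1, 2, 4, 8; μ(8/d) for each: 0, 0, -1, 1.
Σ = − 2^4 + 2^8 = 240.
N = 240/8 = 30.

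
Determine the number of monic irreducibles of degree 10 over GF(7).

28245840

x^(7^10) − x is the product of all monic irreducibles of degree dividing 10; Möbius inversion gives N = (1/10) Σ μ(10/d)·7^d.
Divisors of 10: 1, 2, 5, 10; μ(10/d) for each: 1, -1, -1, 1.
Σ = 7^1 − 7^2 − 7^5 + 7^10 = 282458400.
N = 282458400/10 = 28245840.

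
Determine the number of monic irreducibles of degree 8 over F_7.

The number of monic irreducibles of degree 8 over GF(7) is (1/8)·Σ_{d∣8} μ(8/d) 7^d.
Divisors of 8: 1, 2, 4, 8; μ(8/d) for each: 0, 0, -1, 1.
Σ = − 7^4 + 7^8 = 5762400.
N = 5762400/8 = 720300.

720300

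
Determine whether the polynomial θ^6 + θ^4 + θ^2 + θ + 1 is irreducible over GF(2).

Write m(θ) = θ^6 + θ^4 + θ^2 + θ + 1.
Check for roots in GF(2): m(0) = 1; m(1) = 1.
No roots, so no linear factors.
Monic irreducibles of degree 2 over GF(2): θ^2 + θ + 1.
None of them divide m (all give nonzero remainder).
Monic irreducibles of degree 3 over GF(2): θ^3 + θ + 1, θ^3 + θ^2 + 1.
None of them divide m (all give nonzero remainder).
No irreducible factor of degree ≤ 3 exists, so m is irreducible over GF(2).

Yes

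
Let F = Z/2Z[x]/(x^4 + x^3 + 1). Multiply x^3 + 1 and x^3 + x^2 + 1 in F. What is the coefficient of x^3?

0

Multiply in Z/2Z[x]: (x^3 + 1)·(x^3 + x^2 + 1) = x^6 + x^5 + x^2 + 1.
Reduce using x^4 ≡ x^3 + 1 (mod x^4 + x^3 + 1).
Reduced: 1.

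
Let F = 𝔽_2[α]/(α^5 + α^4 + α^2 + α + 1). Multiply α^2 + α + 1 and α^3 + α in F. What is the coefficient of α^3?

Multiply in 𝔽_2[α]: (α^2 + α + 1)·(α^3 + α) = α^5 + α^4 + α^2 + α.
Reduce using α^5 ≡ α^4 + α^2 + α + 1 (mod α^5 + α^4 + α^2 + α + 1).
Reduced: 1.

0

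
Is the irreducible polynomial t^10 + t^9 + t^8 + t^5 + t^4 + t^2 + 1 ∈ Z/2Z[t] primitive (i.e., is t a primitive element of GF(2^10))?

No

Write f(t) = t^10 + t^9 + t^8 + t^5 + t^4 + t^2 + 1.
|GF(2^10)^×| = 2^10 − 1 = 1023. Prime factorization: 1023 = 3·11·31.
f is primitive ⇔ t has order 1023 in GF(2)[t]/(f), i.e. t^(1023/q) ≠ 1 for each prime q | 1023.
t^(341) mod f = 1
t^(93) mod f = t^8 + t^5 + t^3 + t^2 + t.
t^(33) mod f = t^8 + t^6 + t^2 + 1.
Since t^(341) = 1, the order of t divides 341 < 1023; not primitive.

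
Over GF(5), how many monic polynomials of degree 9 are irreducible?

By the necklace-counting formula, N_5(9) = (1/9) Σ_{d|9} μ(9/d)·5^d.
Divisors of 9: 1, 3, 9; μ(9/d) for each: 0, -1, 1.
Σ = − 5^3 + 5^9 = 1953000.
N = 1953000/9 = 217000.

217000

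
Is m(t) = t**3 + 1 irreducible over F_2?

Check for roots in F_2: m(0) = 1; m(1) = 0 → root.
m(1) = 0, so (t − 1) divides m(t); m is reducible.

No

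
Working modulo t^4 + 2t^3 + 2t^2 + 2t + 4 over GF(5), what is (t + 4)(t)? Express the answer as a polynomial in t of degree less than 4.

Multiply in GF(5)[t]: (t + 4)·(t) = t^2 + 4t.
Reduced: t^2 + 4t.

t^2 + 4t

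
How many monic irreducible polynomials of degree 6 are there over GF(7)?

19544

Gauss's count: N_{7}(6) = (1/6) Σ_{d|6} μ(6/d)·7^d.
Divisors of 6: 1, 2, 3, 6; μ(6/d) for each: 1, -1, -1, 1.
Σ = 7^1 − 7^2 − 7^3 + 7^6 = 117264.
N = 117264/6 = 19544.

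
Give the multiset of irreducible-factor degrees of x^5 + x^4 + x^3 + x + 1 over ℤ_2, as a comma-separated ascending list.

Write g(x) = x^5 + x^4 + x^3 + x + 1.
Roots in ℤ_2: g(0) = 1; g(1) = 1.
Complete factorization: g(x) = (x^5 + x^4 + x^3 + x + 1).
Factor degrees with multiplicity: 5 = 5.

5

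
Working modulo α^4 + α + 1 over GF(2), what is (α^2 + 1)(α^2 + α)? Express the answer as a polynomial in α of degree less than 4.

α^3 + α^2 + 1

Multiply in GF(2)[α]: (α^2 + 1)·(α^2 + α) = α^4 + α^3 + α^2 + α.
Reduce using α^4 ≡ α + 1 (mod α^4 + α + 1).
Reduced: α^3 + α^2 + 1.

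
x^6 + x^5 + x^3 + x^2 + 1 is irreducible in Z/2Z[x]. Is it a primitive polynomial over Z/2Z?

Yes

Write f(x) = x^6 + x^5 + x^3 + x^2 + 1.
|GF(2^6)^×| = 2^6 − 1 = 63. Prime factorization: 63 = 3^2·7.
f is primitive ⇔ x has order 63 in GF(2)[x]/(f), i.e. x^(63/q) ≠ 1 for each prime q | 63.
x^(21) mod f = x^4 + x^2 + x + 1.
x^(9) mod f = x^2 + x.
None equal 1, so x has full order 63; f is primitive.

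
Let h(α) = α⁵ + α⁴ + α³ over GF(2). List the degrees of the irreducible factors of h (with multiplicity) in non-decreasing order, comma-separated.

Roots in GF(2): h(0) = 0 → root; h(1) = 1.
Linear factors from roots: (α).
Complete factorization: h(α) = (α)^3·(α² + α + 1).
Factor degrees with multiplicity: 1 + 1 + 1 + 2 = 5.

1, 1, 1, 2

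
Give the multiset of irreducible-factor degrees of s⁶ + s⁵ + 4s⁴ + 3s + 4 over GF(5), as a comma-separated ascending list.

1, 1, 2, 2

Write h(s) = s⁶ + s⁵ + 4s⁴ + 3s + 4.
Roots in GF(5): h(0) = 4; h(1) = 3; h(2) = 0 → root; h(3) = 4; h(4) = 0 → root.
Linear factors from roots: (s + 3), (s + 1).
Complete factorization: h(s) = (s + 1)·(s + 3)·(s² + 3s + 4)·(s² + 4s + 2).
Factor degrees with multiplicity: 1 + 1 + 2 + 2 = 6.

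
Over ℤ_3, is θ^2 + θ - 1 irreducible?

Yes

Write m(θ) = θ^2 + θ - 1.
Check for roots in ℤ_3: m(0) = 2; m(1) = 1; m(2) = 2.
No roots. A degree-2 polynomial over a field with no linear factor is irreducible.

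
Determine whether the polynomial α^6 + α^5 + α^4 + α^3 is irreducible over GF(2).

Write m(α) = α^6 + α^5 + α^4 + α^3.
Check for roots in GF(2): m(0) = 0 → root; m(1) = 0 → root.
m(0) = 0, so (α) divides m(α); m is reducible.

No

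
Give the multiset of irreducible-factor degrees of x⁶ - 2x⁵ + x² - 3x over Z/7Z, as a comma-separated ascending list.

Write f(x) = x⁶ - 2x⁵ + x² - 3x.
Linear factors from roots: (x), (x + 1).
Complete factorization: f(x) = (x)·(x + 1)^2·(x³ + 3x² - 3).
Factor degrees with multiplicity: 1 + 1 + 1 + 3 = 6.

1, 1, 1, 3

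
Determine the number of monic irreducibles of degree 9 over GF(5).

By the necklace-counting formula, N_5(9) = (1/9) Σ_{d|9} μ(9/d)·5^d.
Divisors of 9: 1, 3, 9; μ(9/d) for each: 0, -1, 1.
Σ = − 5^3 + 5^9 = 1953000.
N = 1953000/9 = 217000.

217000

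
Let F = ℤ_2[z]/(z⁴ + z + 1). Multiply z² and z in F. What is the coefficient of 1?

Multiply in ℤ_2[z]: (z²)·(z) = z³.
Reduced: z³.

0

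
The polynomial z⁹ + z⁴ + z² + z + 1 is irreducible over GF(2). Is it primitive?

No

Write f(z) = z⁹ + z⁴ + z² + z + 1.
|GF(2^9)^×| = 2^9 − 1 = 511. Prime factorization: 511 = 7·73.
f is primitive ⇔ z has order 511 in GF(2)[z]/(f), i.e. z^(511/q) ≠ 1 for each prime q | 511.
z^(73) mod f = 1
z^(7) mod f = z⁷.
Since z^(73) = 1, the order of z divides 73 < 511; not primitive.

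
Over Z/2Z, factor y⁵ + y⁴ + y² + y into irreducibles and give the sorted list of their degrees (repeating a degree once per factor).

1, 1, 1, 2

Write h(y) = y⁵ + y⁴ + y² + y.
Roots in Z/2Z: h(0) = 0 → root; h(1) = 0 → root.
Linear factors from roots: (y), (y + 1).
Complete factorization: h(y) = (y)·(y + 1)^2·(y² + y + 1).
Factor degrees with multiplicity: 1 + 1 + 1 + 2 = 5.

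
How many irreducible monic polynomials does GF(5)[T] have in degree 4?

150

x^(5^4) − x is the product of all monic irreducibles of degree dividing 4; Möbius inversion gives N = (1/4) Σ μ(4/d)·5^d.
Divisors of 4: 1, 2, 4; μ(4/d) for each: 0, -1, 1.
Σ = − 5^2 + 5^4 = 600.
N = 600/4 = 150.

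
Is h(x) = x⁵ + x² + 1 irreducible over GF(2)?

Check for roots in GF(2): h(0) = 1; h(1) = 1.
No roots, so no linear factors.
Monic irreducibles of degree 2 over GF(2): x² + x + 1.
None of them divide h (all give nonzero remainder).
No irreducible factor of degree ≤ 2 exists, so h is irreducible over GF(2).

Yes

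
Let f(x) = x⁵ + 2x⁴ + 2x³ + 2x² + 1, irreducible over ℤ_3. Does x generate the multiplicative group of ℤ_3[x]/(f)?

No

|GF(3^5)^×| = 3^5 − 1 = 242. Prime factorization: 242 = 2·11^2.
f is primitive ⇔ x has order 242 in GF(3)[x]/(f), i.e. x^(242/q) ≠ 1 for each prime q | 242.
x^(121) mod f = 2.
x^(22) mod f = 1
Since x^(22) = 1, the order of x divides 22 < 242; not primitive.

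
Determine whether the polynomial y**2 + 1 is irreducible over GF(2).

No

Write h(y) = y**2 + 1.
Check for roots in GF(2): h(0) = 1; h(1) = 0 → root.
h(1) = 0, so (y − 1) divides h(y); h is reducible.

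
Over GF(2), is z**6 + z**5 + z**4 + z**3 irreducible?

Write P(z) = z**6 + z**5 + z**4 + z**3.
Check for roots in GF(2): P(0) = 0 → root; P(1) = 0 → root.
P(0) = 0, so (z) divides P(z); P is reducible.

No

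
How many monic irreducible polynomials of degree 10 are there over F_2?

99

x^(2^10) − x is the product of all monic irreducibles of degree dividing 10; Möbius inversion gives N = (1/10) Σ μ(10/d)·2^d.
Divisors of 10: 1, 2, 5, 10; μ(10/d) for each: 1, -1, -1, 1.
Σ = 2^1 − 2^2 − 2^5 + 2^10 = 990.
N = 990/10 = 99.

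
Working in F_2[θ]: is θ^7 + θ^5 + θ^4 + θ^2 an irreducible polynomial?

Write h(θ) = θ^7 + θ^5 + θ^4 + θ^2.
Check for roots in F_2: h(0) = 0 → root; h(1) = 0 → root.
h(0) = 0, so (θ) divides h(θ); h is reducible.

No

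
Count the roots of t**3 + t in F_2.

2

Write g(t) = t**3 + t.
Evaluate at each of the 2 elements of F_2:
g(0) = 0 → root; g(1) = 0 → root.
Roots: {0, 1}.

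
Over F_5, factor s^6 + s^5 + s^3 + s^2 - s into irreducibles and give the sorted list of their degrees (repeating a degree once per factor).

1, 1, 1, 1, 2

Write h(s) = s^6 + s^5 + s^3 + s^2 - s.
Roots in F_5: h(0) = 0 → root; h(1) = 3; h(2) = 1; h(3) = 0 → root; h(4) = 1.
Linear factors from roots: (s), (s + 2).
Complete factorization: h(s) = (s)·(s + 2)^3·(s^2 - 2).
Factor degrees with multiplicity: 1 + 1 + 1 + 1 + 2 = 6.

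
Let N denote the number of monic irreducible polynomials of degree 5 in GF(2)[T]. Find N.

The number of monic irreducibles of degree 5 over GF(2) is (1/5)·Σ_{d∣5} μ(5/d) 2^d.
Divisors of 5: 1, 5; μ(5/d) for each: -1, 1.
Σ = − 2^1 + 2^5 = 30.
N = 30/5 = 6.

6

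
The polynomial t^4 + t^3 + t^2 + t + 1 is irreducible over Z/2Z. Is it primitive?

Write f(t) = t^4 + t^3 + t^2 + t + 1.
|GF(2^4)^×| = 2^4 − 1 = 15. Prime factorization: 15 = 3·5.
f is primitive ⇔ t has order 15 in GF(2)[t]/(f), i.e. t^(15/q) ≠ 1 for each prime q | 15.
t^(5) mod f = 1
t^(3) mod f = t^3.
Since t^(5) = 1, the order of t divides 5 < 15; not primitive.

No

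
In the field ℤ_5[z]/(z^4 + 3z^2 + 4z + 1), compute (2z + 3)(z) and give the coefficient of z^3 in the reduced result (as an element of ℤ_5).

Multiply in ℤ_5[z]: (2z + 3)·(z) = 2z^2 + 3z.
Reduced: 2z^2 + 3z.

0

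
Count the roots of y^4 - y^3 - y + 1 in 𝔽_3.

Write h(y) = y^4 - y^3 - y + 1.
Evaluate at each of the 3 elements of 𝔽_3:
h(0) = 1; h(1) = 0 → root; h(2) = 1.
Roots: {1}.

1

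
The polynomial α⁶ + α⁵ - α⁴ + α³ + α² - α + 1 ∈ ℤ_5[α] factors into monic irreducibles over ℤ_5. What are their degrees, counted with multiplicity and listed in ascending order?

1, 2, 3

Write f(α) = α⁶ + α⁵ - α⁴ + α³ + α² - α + 1.
Roots in ℤ_5: f(0) = 1; f(1) = 3; f(2) = 1; f(3) = 0 → root; f(4) = 1.
Linear factors from roots: (α + 2).
Complete factorization: f(α) = (α + 2)·(α² - 2α - 2)·(α³ + α² + 1).
Factor degrees with multiplicity: 1 + 2 + 3 = 6.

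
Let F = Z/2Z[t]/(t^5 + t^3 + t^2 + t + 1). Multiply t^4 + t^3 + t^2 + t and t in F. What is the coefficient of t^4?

Multiply in Z/2Z[t]: (t^4 + t^3 + t^2 + t)·(t) = t^5 + t^4 + t^3 + t^2.
Reduce using t^5 ≡ t^3 + t^2 + t + 1 (mod t^5 + t^3 + t^2 + t + 1).
Reduced: t^4 + t + 1.

1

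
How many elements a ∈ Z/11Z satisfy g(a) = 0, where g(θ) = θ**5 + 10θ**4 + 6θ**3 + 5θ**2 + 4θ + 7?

4

Evaluate at each of the 11 elements of Z/11Z:
g(0) = 7; g(1) = 0 → root; g(2) = 0 → root; g(3) = 3; g(4) = 1; g(5) = 3; g(6) = 1; g(7) = 2; g(8) = 5; g(9) = 0 → root; g(10) = 0 → root.
Roots: {1, 2, 9, 10}.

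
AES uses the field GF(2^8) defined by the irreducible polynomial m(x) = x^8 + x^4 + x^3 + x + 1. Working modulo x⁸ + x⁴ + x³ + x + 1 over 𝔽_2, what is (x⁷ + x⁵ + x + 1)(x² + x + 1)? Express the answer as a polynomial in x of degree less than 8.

x^6 + x^2

Multiply in 𝔽_2[x]: (x⁷ + x⁵ + x + 1)·(x² + x + 1) = x⁹ + x⁸ + x⁶ + x⁵ + x³ + 1.
Reduce using x⁸ ≡ x⁴ + x³ + x + 1 (mod x⁸ + x⁴ + x³ + x + 1).
Reduced: x⁶ + x².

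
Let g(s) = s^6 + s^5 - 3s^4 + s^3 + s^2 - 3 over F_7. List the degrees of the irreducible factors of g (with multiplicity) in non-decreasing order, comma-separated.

Complete factorization: g(s) = (s^2 + s - 1)·(s^4 - 2s^2 + 3s + 3).
Factor degrees with multiplicity: 2 + 4 = 6.

2, 4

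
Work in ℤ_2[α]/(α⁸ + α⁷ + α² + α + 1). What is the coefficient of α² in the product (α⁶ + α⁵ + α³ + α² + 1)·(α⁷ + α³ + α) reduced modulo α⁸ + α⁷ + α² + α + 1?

0

Multiply in ℤ_2[α]: (α⁶ + α⁵ + α³ + α² + 1)·(α⁷ + α³ + α) = α¹³ + α¹² + α¹⁰ + α⁸ + α⁵ + α⁴ + α.
Reduce using α⁸ ≡ α⁷ + α² + α + 1 (mod α⁸ + α⁷ + α² + α + 1).
Reduced: α⁷ + α⁶.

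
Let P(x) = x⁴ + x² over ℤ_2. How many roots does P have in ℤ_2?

2

Evaluate at each of the 2 elements of ℤ_2:
P(0) = 0 → root; P(1) = 0 → root.
Roots: {0, 1}.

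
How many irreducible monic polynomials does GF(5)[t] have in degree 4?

150

Gauss's count: N_{5}(4) = (1/4) Σ_{d|4} μ(4/d)·5^d.
Divisors of 4: 1, 2, 4; μ(4/d) for each: 0, -1, 1.
Σ = − 5^2 + 5^4 = 600.
N = 600/4 = 150.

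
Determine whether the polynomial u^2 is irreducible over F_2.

No

Write m(u) = u^2.
Check for roots in F_2: m(0) = 0 → root; m(1) = 1.
m(0) = 0, so (u) divides m(u); m is reducible.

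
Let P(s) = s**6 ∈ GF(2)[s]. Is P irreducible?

No

Check for roots in GF(2): P(0) = 0 → root; P(1) = 1.
P(0) = 0, so (s) divides P(s); P is reducible.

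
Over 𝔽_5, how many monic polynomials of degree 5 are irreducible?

x^(5^5) − x is the product of all monic irreducibles of degree dividing 5; Möbius inversion gives N = (1/5) Σ μ(5/d)·5^d.
Divisors of 5: 1, 5; μ(5/d) for each: -1, 1.
Σ = − 5^1 + 5^5 = 3120.
N = 3120/5 = 624.

624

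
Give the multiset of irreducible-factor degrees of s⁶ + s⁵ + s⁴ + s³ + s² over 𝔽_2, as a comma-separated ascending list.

1, 1, 4

Write g(s) = s⁶ + s⁵ + s⁴ + s³ + s².
Roots in 𝔽_2: g(0) = 0 → root; g(1) = 1.
Linear factors from roots: (s).
Complete factorization: g(s) = (s)^2·(s⁴ + s³ + s² + s + 1).
Factor degrees with multiplicity: 1 + 1 + 4 = 6.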